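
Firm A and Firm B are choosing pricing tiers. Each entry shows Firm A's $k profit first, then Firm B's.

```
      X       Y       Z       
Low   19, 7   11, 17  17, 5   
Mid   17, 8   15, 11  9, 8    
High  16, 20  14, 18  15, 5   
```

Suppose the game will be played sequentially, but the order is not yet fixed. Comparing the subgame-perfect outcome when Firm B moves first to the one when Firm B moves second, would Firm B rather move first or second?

second

If Firm A leads: Firm B's best replies are Low→Y, Mid→Y, High→X; Firm A's induced payoffs 11, 15, 16; outcome (High, X), payoffs (16, 20).
If Firm B leads: Firm A's best replies are X→Low, Y→Mid, Z→Low; Firm B's induced payoffs 7, 11, 5; outcome (Mid, Y), payoffs (15, 11).
Firm B gets 11 moving first and 20 moving second, so Firm B prefers to move second.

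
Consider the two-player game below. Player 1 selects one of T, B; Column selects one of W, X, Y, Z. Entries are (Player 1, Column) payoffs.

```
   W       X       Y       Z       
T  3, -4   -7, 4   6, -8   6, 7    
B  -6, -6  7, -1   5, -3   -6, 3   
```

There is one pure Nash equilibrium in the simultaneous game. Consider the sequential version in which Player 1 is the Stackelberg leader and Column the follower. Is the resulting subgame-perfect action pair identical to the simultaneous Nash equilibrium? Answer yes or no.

Work backward from Column's decision.
- T: Column compares -4, 4, -8, 7 and picks Z; Player 1 would get 6.
- B: Column compares -6, -1, -3, 3 and picks Z; Player 1 would get -6.
Player 1's induced payoffs are 6, -6, so Player 1 commits to T. Subgame-perfect outcome: (T, Z) with payoffs (6, 7).
For the simultaneous game, intersect best replies.
Player 1's best replies: W→T; X→B; Y→T; Z→T.
Column's best replies: T→Z; B→Z.
The unique mutual best reply is (T, Z), giving (6, 7).
Sequential outcome (T, Z) coincides with the Nash profile (T, Z).

yes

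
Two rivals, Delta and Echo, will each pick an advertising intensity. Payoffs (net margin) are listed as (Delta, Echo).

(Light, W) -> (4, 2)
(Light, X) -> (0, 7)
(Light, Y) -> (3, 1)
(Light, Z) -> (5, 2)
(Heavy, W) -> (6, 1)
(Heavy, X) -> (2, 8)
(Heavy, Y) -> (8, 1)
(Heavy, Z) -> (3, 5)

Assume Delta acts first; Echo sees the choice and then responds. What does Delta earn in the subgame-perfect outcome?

2

Solve by backward induction (Delta leads).
- Light: Echo compares 2, 7, 1, 2 and picks X; Delta would get 0.
- Heavy: Echo compares 1, 8, 1, 5 and picks X; Delta would get 2.
Delta's induced payoffs are 0, 2, so Delta commits to Heavy. Subgame-perfect outcome: (Heavy, X) with payoffs (2, 8).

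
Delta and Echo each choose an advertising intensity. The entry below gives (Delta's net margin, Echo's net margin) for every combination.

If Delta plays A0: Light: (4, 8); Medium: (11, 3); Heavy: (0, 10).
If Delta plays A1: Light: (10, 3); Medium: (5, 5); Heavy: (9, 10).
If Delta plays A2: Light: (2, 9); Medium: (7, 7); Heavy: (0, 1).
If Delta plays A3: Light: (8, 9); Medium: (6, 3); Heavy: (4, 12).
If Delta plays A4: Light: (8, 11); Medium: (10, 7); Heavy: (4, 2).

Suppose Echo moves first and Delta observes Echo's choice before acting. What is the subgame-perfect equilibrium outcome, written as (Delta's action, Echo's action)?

(A1, Heavy)

Work backward from Delta's decision.
- Light: Delta compares 4, 10, 2, 8, 8 and picks A1; Echo would get 3.
- Medium: Delta compares 11, 5, 7, 6, 10 and picks A0; Echo would get 3.
- Heavy: Delta compares 0, 9, 0, 4, 4 and picks A1; Echo would get 10.
Maximizing over 3, 3, 10, Echo chooses Heavy. Subgame-perfect outcome: (A1, Heavy) with payoffs (9, 10).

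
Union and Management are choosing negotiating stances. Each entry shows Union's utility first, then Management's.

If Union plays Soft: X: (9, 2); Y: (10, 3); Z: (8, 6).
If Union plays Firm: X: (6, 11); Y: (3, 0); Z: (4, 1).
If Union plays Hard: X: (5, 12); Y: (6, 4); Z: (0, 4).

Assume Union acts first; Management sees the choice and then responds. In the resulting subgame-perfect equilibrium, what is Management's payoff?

6

Backward induction with Union moving first.
- Soft: BR = Z, leader payoff 8.
- Firm: BR = X, leader payoff 6.
- Hard: BR = X, leader payoff 5.
Union's induced payoffs are 8, 6, 5, so Union commits to Soft. Subgame-perfect outcome: (Soft, Z) with payoffs (8, 6).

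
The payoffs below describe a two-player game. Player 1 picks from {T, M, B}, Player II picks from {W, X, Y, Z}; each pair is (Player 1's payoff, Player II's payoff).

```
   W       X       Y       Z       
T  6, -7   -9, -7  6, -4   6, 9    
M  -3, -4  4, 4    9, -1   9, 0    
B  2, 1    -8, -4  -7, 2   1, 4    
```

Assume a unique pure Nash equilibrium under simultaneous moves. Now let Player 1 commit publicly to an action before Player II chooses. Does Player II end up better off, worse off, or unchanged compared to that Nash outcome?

Work backward from Player II's decision.
- T: Player II compares -7, -7, -4, 9 and picks Z; Player 1 would get 6.
- M: Player II compares -4, 4, -1, 0 and picks X; Player 1 would get 4.
- B: Player II compares 1, -4, 2, 4 and picks Z; Player 1 would get 1.
Maximizing over 6, 4, 1, Player 1 chooses T. Subgame-perfect outcome: (T, Z) with payoffs (6, 9).
For the simultaneous game, intersect best replies.
Player 1's best replies: W→T; X→M; Y→M; Z→M.
Player II's best replies: T→Z; M→X; B→Z.
Only (M, X) has each player best-responding; Nash payoffs (4, 4).
Player II earns 9 sequentially versus 4 at the Nash outcome: better off.

better off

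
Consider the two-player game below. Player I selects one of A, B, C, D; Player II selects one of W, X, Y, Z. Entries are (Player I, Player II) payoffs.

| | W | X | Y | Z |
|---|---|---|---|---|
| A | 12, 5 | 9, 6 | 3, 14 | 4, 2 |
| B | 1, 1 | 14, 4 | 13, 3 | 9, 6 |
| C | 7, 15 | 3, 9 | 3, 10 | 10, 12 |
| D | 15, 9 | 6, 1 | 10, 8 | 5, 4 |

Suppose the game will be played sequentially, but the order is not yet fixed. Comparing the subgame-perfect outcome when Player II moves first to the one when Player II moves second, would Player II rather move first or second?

If Player I leads: Player II's best replies are A→Y, B→Z, C→W, D→W; Player I's induced payoffs 3, 9, 7, 15; outcome (D, W), payoffs (15, 9).
If Player II leads: Player I's best replies are W→D, X→B, Y→B, Z→C; Player II's induced payoffs 9, 4, 3, 12; outcome (C, Z), payoffs (10, 12).
Player II gets 12 moving first and 9 moving second, so Player II prefers to move first.

first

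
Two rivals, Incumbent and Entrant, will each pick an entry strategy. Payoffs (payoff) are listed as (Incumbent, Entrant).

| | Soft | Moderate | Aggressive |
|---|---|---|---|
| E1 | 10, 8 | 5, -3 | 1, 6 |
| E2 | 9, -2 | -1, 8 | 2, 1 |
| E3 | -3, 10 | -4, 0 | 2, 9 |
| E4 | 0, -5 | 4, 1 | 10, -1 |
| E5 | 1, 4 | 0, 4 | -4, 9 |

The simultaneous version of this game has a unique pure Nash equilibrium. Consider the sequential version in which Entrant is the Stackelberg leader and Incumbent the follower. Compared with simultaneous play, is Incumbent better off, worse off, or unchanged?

unchanged

Work backward from Incumbent's decision.
- Soft → Incumbent plays E1 (best of 10, 9, -3, 0, 1); Entrant gets 8.
- Moderate → Incumbent plays E1 (best of 5, -1, -4, 4, 0); Entrant gets -3.
- Aggressive → Incumbent plays E4 (best of 1, 2, 2, 10, -4); Entrant gets -1.
Maximizing over 8, -3, -1, Entrant chooses Soft. Subgame-perfect outcome: (E1, Soft) with payoffs (10, 8).
Under simultaneous play:
Incumbent's best replies: Soft→E1; Moderate→E1; Aggressive→E4.
Entrant's best replies: E1→Soft; E2→Moderate; E3→Soft; E4→Moderate; E5→Aggressive.
The unique mutual best reply is (E1, Soft), giving (10, 8).
Incumbent earns 10 sequentially versus 10 at the Nash outcome: unchanged.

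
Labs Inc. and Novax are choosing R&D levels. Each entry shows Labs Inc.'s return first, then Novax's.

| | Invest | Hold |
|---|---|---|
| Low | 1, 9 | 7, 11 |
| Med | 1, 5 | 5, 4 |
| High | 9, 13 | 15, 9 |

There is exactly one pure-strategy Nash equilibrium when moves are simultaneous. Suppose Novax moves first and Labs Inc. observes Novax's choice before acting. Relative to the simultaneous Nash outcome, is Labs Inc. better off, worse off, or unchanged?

unchanged

Backward induction with Novax moving first.
- Invest: BR = High, leader payoff 13.
- Hold: BR = High, leader payoff 9.
Among 13, 9, the best is 13 at Invest. Subgame-perfect outcome: (High, Invest) with payoffs (9, 13).
Now find the simultaneous Nash equilibrium.
Labs Inc.'s best replies: Invest→High; Hold→High.
Novax's best replies: Low→Hold; Med→Invest; High→Invest.
Only (High, Invest) has each player best-responding; Nash payoffs (9, 13).
Labs Inc. earns 9 sequentially versus 9 at the Nash outcome: unchanged.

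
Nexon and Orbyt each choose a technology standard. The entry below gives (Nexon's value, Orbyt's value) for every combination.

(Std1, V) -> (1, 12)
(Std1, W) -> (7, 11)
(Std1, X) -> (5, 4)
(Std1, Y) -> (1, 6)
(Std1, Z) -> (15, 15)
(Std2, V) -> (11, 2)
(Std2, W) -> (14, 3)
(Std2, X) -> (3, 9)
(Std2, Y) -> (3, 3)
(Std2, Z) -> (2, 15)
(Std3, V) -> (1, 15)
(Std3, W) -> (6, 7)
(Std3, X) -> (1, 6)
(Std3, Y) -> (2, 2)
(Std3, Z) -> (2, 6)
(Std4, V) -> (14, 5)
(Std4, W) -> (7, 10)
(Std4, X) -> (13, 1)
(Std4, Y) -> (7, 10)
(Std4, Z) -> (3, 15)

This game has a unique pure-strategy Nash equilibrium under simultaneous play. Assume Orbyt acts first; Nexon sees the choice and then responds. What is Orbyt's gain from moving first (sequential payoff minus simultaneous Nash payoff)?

0

Solve by backward induction (Orbyt leads).
- V → Nexon plays Std4 (best of 1, 11, 1, 14); Orbyt gets 5.
- W → Nexon plays Std2 (best of 7, 14, 6, 7); Orbyt gets 3.
- X → Nexon plays Std4 (best of 5, 3, 1, 13); Orbyt gets 1.
- Y → Nexon plays Std4 (best of 1, 3, 2, 7); Orbyt gets 10.
- Z → Nexon plays Std1 (best of 15, 2, 2, 3); Orbyt gets 15.
Maximizing over 5, 3, 1, 10, 15, Orbyt chooses Z. Subgame-perfect outcome: (Std1, Z) with payoffs (15, 15).
Under simultaneous play:
Nexon's best replies: V→Std4; W→Std2; X→Std4; Y→Std4; Z→Std1.
Orbyt's best replies: Std1→Z; Std2→Z; Std3→V; Std4→Z.
Only (Std1, Z) has each player best-responding; Nash payoffs (15, 15).
Orbyt's commitment gain: 15 − 15 = 0.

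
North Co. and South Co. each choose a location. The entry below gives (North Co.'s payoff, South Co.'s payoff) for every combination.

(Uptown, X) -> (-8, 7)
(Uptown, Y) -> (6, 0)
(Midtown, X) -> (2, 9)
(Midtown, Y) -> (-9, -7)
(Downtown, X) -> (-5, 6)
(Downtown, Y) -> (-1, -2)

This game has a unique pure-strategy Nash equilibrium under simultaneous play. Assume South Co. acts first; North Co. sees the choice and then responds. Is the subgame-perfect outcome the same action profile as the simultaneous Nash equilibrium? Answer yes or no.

Solve by backward induction (South Co. leads).
- X: BR = Midtown, leader payoff 9.
- Y: BR = Uptown, leader payoff 0.
Maximizing over 9, 0, South Co. chooses X. Subgame-perfect outcome: (Midtown, X) with payoffs (2, 9).
Now find the simultaneous Nash equilibrium.
North Co.'s best replies: X→Midtown; Y→Uptown.
South Co.'s best replies: Uptown→X; Midtown→X; Downtown→X.
Only (Midtown, X) has each player best-responding; Nash payoffs (2, 9).
Sequential outcome (Midtown, X) coincides with the Nash profile (Midtown, X).

yes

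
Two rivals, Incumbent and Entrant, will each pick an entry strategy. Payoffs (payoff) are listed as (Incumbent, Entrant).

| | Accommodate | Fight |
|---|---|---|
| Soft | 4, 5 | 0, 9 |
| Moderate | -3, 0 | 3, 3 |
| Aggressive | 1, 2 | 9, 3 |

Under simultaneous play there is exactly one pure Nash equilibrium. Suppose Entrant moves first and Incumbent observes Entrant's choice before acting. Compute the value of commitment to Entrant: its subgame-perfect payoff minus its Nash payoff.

Work backward from Incumbent's decision.
- Accommodate: BR = Soft, leader payoff 5.
- Fight: BR = Aggressive, leader payoff 3.
Entrant's induced payoffs are 5, 3, so Entrant commits to Accommodate. Subgame-perfect outcome: (Soft, Accommodate) with payoffs (4, 5).
For the simultaneous game, intersect best replies.
Incumbent's best replies: Accommodate→Soft; Fight→Aggressive.
Entrant's best replies: Soft→Fight; Moderate→Fight; Aggressive→Fight.
Only (Aggressive, Fight) has each player best-responding; Nash payoffs (9, 3).
Entrant's commitment gain: 5 − 3 = 2.

2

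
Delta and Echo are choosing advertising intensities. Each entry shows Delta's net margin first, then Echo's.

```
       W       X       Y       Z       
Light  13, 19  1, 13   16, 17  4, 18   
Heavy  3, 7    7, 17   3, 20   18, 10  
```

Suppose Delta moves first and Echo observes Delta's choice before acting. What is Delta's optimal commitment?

Light

Work backward from Echo's decision.
- Light: Echo compares 19, 13, 17, 18 and picks W; Delta would get 13.
- Heavy: Echo compares 7, 17, 20, 10 and picks Y; Delta would get 3.
Maximizing over 13, 3, Delta chooses Light. Subgame-perfect outcome: (Light, W) with payoffs (13, 19).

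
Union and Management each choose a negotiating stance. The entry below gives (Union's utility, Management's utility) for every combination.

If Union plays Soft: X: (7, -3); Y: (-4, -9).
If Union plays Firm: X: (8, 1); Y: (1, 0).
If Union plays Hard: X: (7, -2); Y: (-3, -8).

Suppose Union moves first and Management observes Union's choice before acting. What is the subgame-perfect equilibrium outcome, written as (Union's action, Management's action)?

(Firm, X)

Solve by backward induction (Union leads).
- Soft → Management plays X (best of -3, -9); Union gets 7.
- Firm → Management plays X (best of 1, 0); Union gets 8.
- Hard → Management plays X (best of -2, -8); Union gets 7.
Union's induced payoffs are 7, 8, 7, so Union commits to Firm. Subgame-perfect outcome: (Firm, X) with payoffs (8, 1).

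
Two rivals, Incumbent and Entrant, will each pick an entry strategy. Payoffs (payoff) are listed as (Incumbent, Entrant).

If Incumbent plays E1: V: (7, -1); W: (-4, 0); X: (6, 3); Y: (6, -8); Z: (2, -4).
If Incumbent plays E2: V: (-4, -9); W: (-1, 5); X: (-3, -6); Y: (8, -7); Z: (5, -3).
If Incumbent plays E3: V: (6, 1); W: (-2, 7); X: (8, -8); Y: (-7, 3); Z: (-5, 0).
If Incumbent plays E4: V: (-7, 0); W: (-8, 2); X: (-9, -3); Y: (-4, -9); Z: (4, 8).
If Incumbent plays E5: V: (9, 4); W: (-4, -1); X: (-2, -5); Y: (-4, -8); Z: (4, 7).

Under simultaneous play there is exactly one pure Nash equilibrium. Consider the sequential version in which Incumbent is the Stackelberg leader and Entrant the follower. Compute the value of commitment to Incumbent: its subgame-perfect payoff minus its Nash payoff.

Backward induction with Incumbent moving first.
- E1: Entrant compares -1, 0, 3, -8, -4 and picks X; Incumbent would get 6.
- E2: Entrant compares -9, 5, -6, -7, -3 and picks W; Incumbent would get -1.
- E3: Entrant compares 1, 7, -8, 3, 0 and picks W; Incumbent would get -2.
- E4: Entrant compares 0, 2, -3, -9, 8 and picks Z; Incumbent would get 4.
- E5: Entrant compares 4, -1, -5, -8, 7 and picks Z; Incumbent would get 4.
Incumbent's induced payoffs are 6, -1, -2, 4, 4, so Incumbent commits to E1. Subgame-perfect outcome: (E1, X) with payoffs (6, 3).
For the simultaneous game, intersect best replies.
Incumbent's best replies: V→E5; W→E2; X→E3; Y→E2; Z→E2.
Entrant's best replies: E1→X; E2→W; E3→W; E4→Z; E5→Z.
The unique mutual best reply is (E2, W), giving (-1, 5).
Incumbent's commitment gain: 6 − -1 = 7.

7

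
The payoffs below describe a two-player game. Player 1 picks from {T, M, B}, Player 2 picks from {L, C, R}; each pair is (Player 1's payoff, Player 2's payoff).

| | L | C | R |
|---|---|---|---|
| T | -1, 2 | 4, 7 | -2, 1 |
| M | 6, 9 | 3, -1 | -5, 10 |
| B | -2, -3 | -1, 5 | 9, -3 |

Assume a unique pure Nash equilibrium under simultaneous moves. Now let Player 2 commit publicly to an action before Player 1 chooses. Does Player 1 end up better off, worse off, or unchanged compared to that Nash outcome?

Work backward from Player 1's decision.
- L: Player 1 compares -1, 6, -2 and picks M; Player 2 would get 9.
- C: Player 1 compares 4, 3, -1 and picks T; Player 2 would get 7.
- R: Player 1 compares -2, -5, 9 and picks B; Player 2 would get -3.
Maximizing over 9, 7, -3, Player 2 chooses L. Subgame-perfect outcome: (M, L) with payoffs (6, 9).
Now find the simultaneous Nash equilibrium.
Player 1's best replies: L→M; C→T; R→B.
Player 2's best replies: T→C; M→R; B→C.
Only (T, C) has each player best-responding; Nash payoffs (4, 7).
Player 1 earns 6 sequentially versus 4 at the Nash outcome: better off.

better off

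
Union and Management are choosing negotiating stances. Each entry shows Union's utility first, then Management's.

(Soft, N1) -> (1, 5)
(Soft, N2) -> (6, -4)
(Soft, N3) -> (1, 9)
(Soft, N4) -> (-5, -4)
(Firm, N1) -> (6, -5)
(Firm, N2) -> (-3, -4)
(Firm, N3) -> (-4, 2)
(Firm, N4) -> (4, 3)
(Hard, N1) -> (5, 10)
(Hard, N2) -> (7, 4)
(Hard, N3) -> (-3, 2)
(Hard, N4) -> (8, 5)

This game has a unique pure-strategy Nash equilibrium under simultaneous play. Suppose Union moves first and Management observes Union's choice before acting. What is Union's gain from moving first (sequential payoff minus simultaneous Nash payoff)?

4

Work backward from Management's decision.
- Soft → Management plays N3 (best of 5, -4, 9, -4); Union gets 1.
- Firm → Management plays N4 (best of -5, -4, 2, 3); Union gets 4.
- Hard → Management plays N1 (best of 10, 4, 2, 5); Union gets 5.
Union's induced payoffs are 1, 4, 5, so Union commits to Hard. Subgame-perfect outcome: (Hard, N1) with payoffs (5, 10).
Now find the simultaneous Nash equilibrium.
Union's best replies: N1→Firm; N2→Hard; N3→Soft; N4→Hard.
Management's best replies: Soft→N3; Firm→N4; Hard→N1.
The unique mutual best reply is (Soft, N3), giving (1, 9).
Union's commitment gain: 5 − 1 = 4.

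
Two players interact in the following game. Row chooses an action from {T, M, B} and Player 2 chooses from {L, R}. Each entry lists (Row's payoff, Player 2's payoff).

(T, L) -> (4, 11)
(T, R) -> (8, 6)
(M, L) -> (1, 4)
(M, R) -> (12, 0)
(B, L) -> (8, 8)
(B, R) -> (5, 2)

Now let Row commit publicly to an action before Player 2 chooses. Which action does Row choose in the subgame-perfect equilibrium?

Backward induction with Row moving first.
- T → Player 2 plays L (best of 11, 6); Row gets 4.
- M → Player 2 plays L (best of 4, 0); Row gets 1.
- B → Player 2 plays L (best of 8, 2); Row gets 8.
Among 4, 1, 8, the best is 8 at B. Subgame-perfect outcome: (B, L) with payoffs (8, 8).

B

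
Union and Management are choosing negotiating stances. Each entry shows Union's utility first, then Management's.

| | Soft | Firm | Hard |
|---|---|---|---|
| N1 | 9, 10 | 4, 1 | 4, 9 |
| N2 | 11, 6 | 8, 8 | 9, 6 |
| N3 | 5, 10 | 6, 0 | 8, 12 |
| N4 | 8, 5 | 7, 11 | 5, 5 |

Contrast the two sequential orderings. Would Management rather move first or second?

second

If Union leads: Management's best replies are N1→Soft, N2→Firm, N3→Hard, N4→Firm; Union's induced payoffs 9, 8, 8, 7; outcome (N1, Soft), payoffs (9, 10).
If Management leads: Union's best replies are Soft→N2, Firm→N2, Hard→N2; Management's induced payoffs 6, 8, 6; outcome (N2, Firm), payoffs (8, 8).
Management gets 8 moving first and 10 moving second, so Management prefers to move second.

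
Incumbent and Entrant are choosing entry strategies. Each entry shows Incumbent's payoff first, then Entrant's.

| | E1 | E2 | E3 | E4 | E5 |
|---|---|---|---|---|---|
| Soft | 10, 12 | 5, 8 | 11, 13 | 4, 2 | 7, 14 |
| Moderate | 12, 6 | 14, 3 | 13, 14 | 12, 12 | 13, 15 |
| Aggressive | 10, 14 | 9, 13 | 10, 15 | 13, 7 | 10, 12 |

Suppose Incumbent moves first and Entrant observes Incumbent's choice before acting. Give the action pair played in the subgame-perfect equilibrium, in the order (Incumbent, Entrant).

Work backward from Entrant's decision.
- Soft: BR = E5, leader payoff 7.
- Moderate: BR = E5, leader payoff 13.
- Aggressive: BR = E3, leader payoff 10.
Maximizing over 7, 13, 10, Incumbent chooses Moderate. Subgame-perfect outcome: (Moderate, E5) with payoffs (13, 15).

(Moderate, E5)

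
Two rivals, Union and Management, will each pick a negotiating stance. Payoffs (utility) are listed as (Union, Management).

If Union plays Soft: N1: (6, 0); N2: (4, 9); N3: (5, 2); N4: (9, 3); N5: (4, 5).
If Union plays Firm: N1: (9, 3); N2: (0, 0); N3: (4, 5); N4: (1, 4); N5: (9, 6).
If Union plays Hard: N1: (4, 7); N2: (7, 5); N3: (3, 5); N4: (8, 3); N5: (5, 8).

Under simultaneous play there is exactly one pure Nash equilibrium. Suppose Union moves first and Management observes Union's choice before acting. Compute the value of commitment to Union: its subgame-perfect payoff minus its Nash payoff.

0

Management best-responds to each possible Union move:
- Soft: Management compares 0, 9, 2, 3, 5 and picks N2; Union would get 4.
- Firm: Management compares 3, 0, 5, 4, 6 and picks N5; Union would get 9.
- Hard: Management compares 7, 5, 5, 3, 8 and picks N5; Union would get 5.
Maximizing over 4, 9, 5, Union chooses Firm. Subgame-perfect outcome: (Firm, N5) with payoffs (9, 6).
Now find the simultaneous Nash equilibrium.
Union's best replies: N1→Firm; N2→Hard; N3→Soft; N4→Soft; N5→Firm.
Management's best replies: Soft→N2; Firm→N5; Hard→N5.
Only (Firm, N5) has each player best-responding; Nash payoffs (9, 6).
Union's commitment gain: 9 − 9 = 0.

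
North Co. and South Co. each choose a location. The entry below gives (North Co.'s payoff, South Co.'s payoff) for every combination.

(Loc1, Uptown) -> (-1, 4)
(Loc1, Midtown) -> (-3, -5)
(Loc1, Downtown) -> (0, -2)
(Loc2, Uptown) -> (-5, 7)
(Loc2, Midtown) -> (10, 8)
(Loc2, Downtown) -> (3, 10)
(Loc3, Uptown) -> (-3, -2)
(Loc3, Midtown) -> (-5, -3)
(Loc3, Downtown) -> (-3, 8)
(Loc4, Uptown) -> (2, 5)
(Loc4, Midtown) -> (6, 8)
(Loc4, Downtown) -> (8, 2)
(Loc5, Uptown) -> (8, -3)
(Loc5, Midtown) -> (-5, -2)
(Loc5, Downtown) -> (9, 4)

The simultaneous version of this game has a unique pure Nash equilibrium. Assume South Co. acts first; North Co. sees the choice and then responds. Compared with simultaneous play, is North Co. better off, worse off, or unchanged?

better off

Solve by backward induction (South Co. leads).
- Uptown: North Co. compares -1, -5, -3, 2, 8 and picks Loc5; South Co. would get -3.
- Midtown: North Co. compares -3, 10, -5, 6, -5 and picks Loc2; South Co. would get 8.
- Downtown: North Co. compares 0, 3, -3, 8, 9 and picks Loc5; South Co. would get 4.
Maximizing over -3, 8, 4, South Co. chooses Midtown. Subgame-perfect outcome: (Loc2, Midtown) with payoffs (10, 8).
For the simultaneous game, intersect best replies.
North Co.'s best replies: Uptown→Loc5; Midtown→Loc2; Downtown→Loc5.
South Co.'s best replies: Loc1→Uptown; Loc2→Downtown; Loc3→Downtown; Loc4→Midtown; Loc5→Downtown.
The unique mutual best reply is (Loc5, Downtown), giving (9, 4).
North Co. earns 10 sequentially versus 9 at the Nash outcome: better off.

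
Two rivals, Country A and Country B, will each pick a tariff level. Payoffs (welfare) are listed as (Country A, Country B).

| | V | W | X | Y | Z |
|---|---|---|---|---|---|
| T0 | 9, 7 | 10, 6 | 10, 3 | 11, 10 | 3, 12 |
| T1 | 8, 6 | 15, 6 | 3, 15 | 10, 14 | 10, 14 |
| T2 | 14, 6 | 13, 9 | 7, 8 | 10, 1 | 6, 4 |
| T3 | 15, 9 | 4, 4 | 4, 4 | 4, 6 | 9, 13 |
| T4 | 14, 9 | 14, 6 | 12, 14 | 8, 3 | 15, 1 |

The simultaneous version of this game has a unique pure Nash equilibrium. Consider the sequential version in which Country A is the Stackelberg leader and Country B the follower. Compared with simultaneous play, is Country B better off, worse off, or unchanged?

Backward induction with Country A moving first.
- T0 → Country B plays Z (best of 7, 6, 3, 10, 12); Country A gets 3.
- T1 → Country B plays X (best of 6, 6, 15, 14, 14); Country A gets 3.
- T2 → Country B plays W (best of 6, 9, 8, 1, 4); Country A gets 13.
- T3 → Country B plays Z (best of 9, 4, 4, 6, 13); Country A gets 9.
- T4 → Country B plays X (best of 9, 6, 14, 3, 1); Country A gets 12.
Among 3, 3, 13, 9, 12, the best is 13 at T2. Subgame-perfect outcome: (T2, W) with payoffs (13, 9).
Now find the simultaneous Nash equilibrium.
Country A's best replies: V→T3; W→T1; X→T4; Y→T0; Z→T4.
Country B's best replies: T0→Z; T1→X; T2→W; T3→Z; T4→X.
Only (T4, X) has each player best-responding; Nash payoffs (12, 14).
Country B earns 9 sequentially versus 14 at the Nash outcome: worse off.

worse off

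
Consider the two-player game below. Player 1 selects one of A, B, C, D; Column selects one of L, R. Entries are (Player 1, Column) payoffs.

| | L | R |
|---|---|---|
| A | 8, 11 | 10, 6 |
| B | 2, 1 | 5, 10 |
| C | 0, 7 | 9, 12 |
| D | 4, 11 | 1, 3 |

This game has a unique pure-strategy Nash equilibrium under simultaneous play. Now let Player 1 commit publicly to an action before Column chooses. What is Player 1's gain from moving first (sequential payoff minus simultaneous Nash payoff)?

Backward induction with Player 1 moving first.
- A: BR = L, leader payoff 8.
- B: BR = R, leader payoff 5.
- C: BR = R, leader payoff 9.
- D: BR = L, leader payoff 4.
Player 1's induced payoffs are 8, 5, 9, 4, so Player 1 commits to C. Subgame-perfect outcome: (C, R) with payoffs (9, 12).
For the simultaneous game, intersect best replies.
Player 1's best replies: L→A; R→A.
Column's best replies: A→L; B→R; C→R; D→L.
The unique mutual best reply is (A, L), giving (8, 11).
Player 1's commitment gain: 9 − 8 = 1.

1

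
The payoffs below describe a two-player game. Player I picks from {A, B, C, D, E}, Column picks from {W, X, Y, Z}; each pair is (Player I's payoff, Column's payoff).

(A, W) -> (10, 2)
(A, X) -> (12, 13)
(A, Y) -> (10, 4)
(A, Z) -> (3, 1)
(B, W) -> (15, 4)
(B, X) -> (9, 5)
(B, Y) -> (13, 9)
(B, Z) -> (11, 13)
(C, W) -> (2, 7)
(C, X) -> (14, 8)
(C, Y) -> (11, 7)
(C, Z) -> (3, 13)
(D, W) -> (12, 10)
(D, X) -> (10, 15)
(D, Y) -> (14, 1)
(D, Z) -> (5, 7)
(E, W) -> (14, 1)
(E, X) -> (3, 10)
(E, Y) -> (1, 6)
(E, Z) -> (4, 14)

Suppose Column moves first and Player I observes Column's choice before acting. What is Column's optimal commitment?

Player I best-responds to each possible Column move:
- W → Player I plays B (best of 10, 15, 2, 12, 14); Column gets 4.
- X → Player I plays C (best of 12, 9, 14, 10, 3); Column gets 8.
- Y → Player I plays D (best of 10, 13, 11, 14, 1); Column gets 1.
- Z → Player I plays B (best of 3, 11, 3, 5, 4); Column gets 13.
Maximizing over 4, 8, 1, 13, Column chooses Z. Subgame-perfect outcome: (B, Z) with payoffs (11, 13).

Z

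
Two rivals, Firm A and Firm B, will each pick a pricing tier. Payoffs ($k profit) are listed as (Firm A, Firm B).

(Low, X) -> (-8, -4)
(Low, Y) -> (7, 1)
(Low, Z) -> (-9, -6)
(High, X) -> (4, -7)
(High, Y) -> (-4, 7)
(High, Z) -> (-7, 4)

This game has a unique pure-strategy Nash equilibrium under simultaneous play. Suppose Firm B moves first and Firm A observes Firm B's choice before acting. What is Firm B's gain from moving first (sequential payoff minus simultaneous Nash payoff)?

3

Backward induction with Firm B moving first.
- X: Firm A compares -8, 4 and picks High; Firm B would get -7.
- Y: Firm A compares 7, -4 and picks Low; Firm B would get 1.
- Z: Firm A compares -9, -7 and picks High; Firm B would get 4.
Firm B's induced payoffs are -7, 1, 4, so Firm B commits to Z. Subgame-perfect outcome: (High, Z) with payoffs (-7, 4).
Under simultaneous play:
Firm A's best replies: X→High; Y→Low; Z→High.
Firm B's best replies: Low→Y; High→Y.
The unique mutual best reply is (Low, Y), giving (7, 1).
Firm B's commitment gain: 4 − 1 = 3.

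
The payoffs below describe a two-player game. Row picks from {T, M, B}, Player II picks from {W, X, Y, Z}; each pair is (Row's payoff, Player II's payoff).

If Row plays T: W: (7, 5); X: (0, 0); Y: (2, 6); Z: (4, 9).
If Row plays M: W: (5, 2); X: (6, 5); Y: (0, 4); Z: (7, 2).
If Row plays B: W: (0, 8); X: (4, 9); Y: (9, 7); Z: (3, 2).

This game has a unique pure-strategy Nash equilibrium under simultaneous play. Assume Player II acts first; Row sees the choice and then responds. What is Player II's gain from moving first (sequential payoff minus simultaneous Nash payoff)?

2

Backward induction with Player II moving first.
- W → Row plays T (best of 7, 5, 0); Player II gets 5.
- X → Row plays M (best of 0, 6, 4); Player II gets 5.
- Y → Row plays B (best of 2, 0, 9); Player II gets 7.
- Z → Row plays M (best of 4, 7, 3); Player II gets 2.
Among 5, 5, 7, 2, the best is 7 at Y. Subgame-perfect outcome: (B, Y) with payoffs (9, 7).
Now find the simultaneous Nash equilibrium.
Row's best replies: W→T; X→M; Y→B; Z→M.
Player II's best replies: T→Z; M→X; B→X.
Only (M, X) has each player best-responding; Nash payoffs (6, 5).
Player II's commitment gain: 7 − 5 = 2.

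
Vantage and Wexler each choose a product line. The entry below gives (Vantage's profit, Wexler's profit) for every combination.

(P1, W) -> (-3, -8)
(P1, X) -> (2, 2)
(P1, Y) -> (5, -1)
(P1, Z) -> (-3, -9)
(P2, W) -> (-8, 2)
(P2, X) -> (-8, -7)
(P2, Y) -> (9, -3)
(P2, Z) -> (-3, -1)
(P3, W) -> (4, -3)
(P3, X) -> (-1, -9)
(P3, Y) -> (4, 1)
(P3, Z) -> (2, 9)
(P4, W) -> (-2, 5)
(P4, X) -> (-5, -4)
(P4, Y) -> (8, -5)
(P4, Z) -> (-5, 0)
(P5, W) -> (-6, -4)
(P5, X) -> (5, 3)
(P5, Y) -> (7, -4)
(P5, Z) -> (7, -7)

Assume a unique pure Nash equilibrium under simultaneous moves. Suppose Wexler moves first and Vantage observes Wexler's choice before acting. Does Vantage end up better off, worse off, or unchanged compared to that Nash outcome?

Work backward from Vantage's decision.
- W: Vantage compares -3, -8, 4, -2, -6 and picks P3; Wexler would get -3.
- X: Vantage compares 2, -8, -1, -5, 5 and picks P5; Wexler would get 3.
- Y: Vantage compares 5, 9, 4, 8, 7 and picks P2; Wexler would get -3.
- Z: Vantage compares -3, -3, 2, -5, 7 and picks P5; Wexler would get -7.
Maximizing over -3, 3, -3, -7, Wexler chooses X. Subgame-perfect outcome: (P5, X) with payoffs (5, 3).
Under simultaneous play:
Vantage's best replies: W→P3; X→P5; Y→P2; Z→P5.
Wexler's best replies: P1→X; P2→W; P3→Z; P4→W; P5→X.
Only (P5, X) has each player best-responding; Nash payoffs (5, 3).
Vantage earns 5 sequentially versus 5 at the Nash outcome: unchanged.

unchanged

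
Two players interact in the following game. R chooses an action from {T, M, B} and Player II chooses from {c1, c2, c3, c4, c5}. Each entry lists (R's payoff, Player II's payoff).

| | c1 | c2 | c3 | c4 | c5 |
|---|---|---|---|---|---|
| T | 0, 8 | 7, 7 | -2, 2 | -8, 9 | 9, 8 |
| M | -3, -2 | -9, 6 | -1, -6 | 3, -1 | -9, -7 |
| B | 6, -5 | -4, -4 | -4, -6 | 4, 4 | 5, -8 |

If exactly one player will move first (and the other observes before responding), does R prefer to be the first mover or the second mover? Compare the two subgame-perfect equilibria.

second

If R leads: Player II's best replies are T→c4, M→c2, B→c4; R's induced payoffs -8, -9, 4; outcome (B, c4), payoffs (4, 4).
If Player II leads: R's best replies are c1→B, c2→T, c3→M, c4→B, c5→T; Player II's induced payoffs -5, 7, -6, 4, 8; outcome (T, c5), payoffs (9, 8).
R gets 4 moving first and 9 moving second, so R prefers to move second.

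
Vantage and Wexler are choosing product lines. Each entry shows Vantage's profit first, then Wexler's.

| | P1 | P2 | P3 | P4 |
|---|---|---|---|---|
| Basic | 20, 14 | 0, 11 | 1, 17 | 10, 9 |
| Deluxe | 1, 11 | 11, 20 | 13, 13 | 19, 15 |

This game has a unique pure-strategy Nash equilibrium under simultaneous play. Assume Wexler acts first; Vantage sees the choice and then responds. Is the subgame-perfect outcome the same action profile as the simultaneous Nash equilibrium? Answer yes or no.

yes

Solve by backward induction (Wexler leads).
- P1: Vantage compares 20, 1 and picks Basic; Wexler would get 14.
- P2: Vantage compares 0, 11 and picks Deluxe; Wexler would get 20.
- P3: Vantage compares 1, 13 and picks Deluxe; Wexler would get 13.
- P4: Vantage compares 10, 19 and picks Deluxe; Wexler would get 15.
Wexler's induced payoffs are 14, 20, 13, 15, so Wexler commits to P2. Subgame-perfect outcome: (Deluxe, P2) with payoffs (11, 20).
Under simultaneous play:
Vantage's best replies: P1→Basic; P2→Deluxe; P3→Deluxe; P4→Deluxe.
Wexler's best replies: Basic→P3; Deluxe→P2.
The unique mutual best reply is (Deluxe, P2), giving (11, 20).
Sequential outcome (Deluxe, P2) coincides with the Nash profile (Deluxe, P2).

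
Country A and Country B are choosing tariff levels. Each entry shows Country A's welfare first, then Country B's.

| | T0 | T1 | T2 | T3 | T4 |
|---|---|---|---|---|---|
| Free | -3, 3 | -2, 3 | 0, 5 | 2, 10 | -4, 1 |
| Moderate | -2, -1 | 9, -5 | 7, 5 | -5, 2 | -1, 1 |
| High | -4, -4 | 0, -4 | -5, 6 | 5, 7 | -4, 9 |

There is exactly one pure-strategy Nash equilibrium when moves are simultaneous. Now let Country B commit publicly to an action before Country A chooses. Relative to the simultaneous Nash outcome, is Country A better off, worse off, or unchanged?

worse off

Country A best-responds to each possible Country B move:
- T0 → Country A plays Moderate (best of -3, -2, -4); Country B gets -1.
- T1 → Country A plays Moderate (best of -2, 9, 0); Country B gets -5.
- T2 → Country A plays Moderate (best of 0, 7, -5); Country B gets 5.
- T3 → Country A plays High (best of 2, -5, 5); Country B gets 7.
- T4 → Country A plays Moderate (best of -4, -1, -4); Country B gets 1.
Country B's induced payoffs are -1, -5, 5, 7, 1, so Country B commits to T3. Subgame-perfect outcome: (High, T3) with payoffs (5, 7).
Now find the simultaneous Nash equilibrium.
Country A's best replies: T0→Moderate; T1→Moderate; T2→Moderate; T3→High; T4→Moderate.
Country B's best replies: Free→T3; Moderate→T2; High→T4.
Only (Moderate, T2) has each player best-responding; Nash payoffs (7, 5).
Country A earns 5 sequentially versus 7 at the Nash outcome: worse off.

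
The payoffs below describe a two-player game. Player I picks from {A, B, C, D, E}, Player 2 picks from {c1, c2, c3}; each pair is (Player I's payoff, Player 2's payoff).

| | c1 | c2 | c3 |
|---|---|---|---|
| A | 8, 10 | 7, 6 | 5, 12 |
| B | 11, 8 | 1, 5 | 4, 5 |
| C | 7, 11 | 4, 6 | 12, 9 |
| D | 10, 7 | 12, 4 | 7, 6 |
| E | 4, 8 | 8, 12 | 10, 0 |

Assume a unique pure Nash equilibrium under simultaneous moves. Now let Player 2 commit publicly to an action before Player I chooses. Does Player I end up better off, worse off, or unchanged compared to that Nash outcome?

Backward induction with Player 2 moving first.
- c1: Player I compares 8, 11, 7, 10, 4 and picks B; Player 2 would get 8.
- c2: Player I compares 7, 1, 4, 12, 8 and picks D; Player 2 would get 4.
- c3: Player I compares 5, 4, 12, 7, 10 and picks C; Player 2 would get 9.
Among 8, 4, 9, the best is 9 at c3. Subgame-perfect outcome: (C, c3) with payoffs (12, 9).
Now find the simultaneous Nash equilibrium.
Player I's best replies: c1→B; c2→D; c3→C.
Player 2's best replies: A→c3; B→c1; C→c1; D→c1; E→c2.
The unique mutual best reply is (B, c1), giving (11, 8).
Player I earns 12 sequentially versus 11 at the Nash outcome: better off.

better off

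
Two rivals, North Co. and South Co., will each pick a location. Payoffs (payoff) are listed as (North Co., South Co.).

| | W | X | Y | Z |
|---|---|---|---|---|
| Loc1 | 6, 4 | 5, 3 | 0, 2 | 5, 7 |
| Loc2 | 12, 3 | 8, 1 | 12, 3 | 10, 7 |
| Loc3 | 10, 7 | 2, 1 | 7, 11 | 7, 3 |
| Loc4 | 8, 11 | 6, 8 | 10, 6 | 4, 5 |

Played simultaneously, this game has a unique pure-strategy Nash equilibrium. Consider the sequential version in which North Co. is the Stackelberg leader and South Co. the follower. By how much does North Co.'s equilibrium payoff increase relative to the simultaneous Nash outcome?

Solve by backward induction (North Co. leads).
- Loc1: BR = Z, leader payoff 5.
- Loc2: BR = Z, leader payoff 10.
- Loc3: BR = Y, leader payoff 7.
- Loc4: BR = W, leader payoff 8.
Maximizing over 5, 10, 7, 8, North Co. chooses Loc2. Subgame-perfect outcome: (Loc2, Z) with payoffs (10, 7).
Under simultaneous play:
North Co.'s best replies: W→Loc2; X→Loc2; Y→Loc2; Z→Loc2.
South Co.'s best replies: Loc1→Z; Loc2→Z; Loc3→Y; Loc4→W.
The unique mutual best reply is (Loc2, Z), giving (10, 7).
North Co.'s commitment gain: 10 − 10 = 0.

0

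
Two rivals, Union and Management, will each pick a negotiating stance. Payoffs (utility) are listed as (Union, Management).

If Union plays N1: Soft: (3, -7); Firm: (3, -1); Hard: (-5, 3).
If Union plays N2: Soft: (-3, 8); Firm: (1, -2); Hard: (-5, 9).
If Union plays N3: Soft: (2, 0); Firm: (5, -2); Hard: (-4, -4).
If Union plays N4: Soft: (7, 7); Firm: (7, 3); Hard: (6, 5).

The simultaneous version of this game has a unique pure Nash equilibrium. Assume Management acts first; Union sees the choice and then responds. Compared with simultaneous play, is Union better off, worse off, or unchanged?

unchanged

Solve by backward induction (Management leads).
- Soft: Union compares 3, -3, 2, 7 and picks N4; Management would get 7.
- Firm: Union compares 3, 1, 5, 7 and picks N4; Management would get 3.
- Hard: Union compares -5, -5, -4, 6 and picks N4; Management would get 5.
Management's induced payoffs are 7, 3, 5, so Management commits to Soft. Subgame-perfect outcome: (N4, Soft) with payoffs (7, 7).
Under simultaneous play:
Union's best replies: Soft→N4; Firm→N4; Hard→N4.
Management's best replies: N1→Hard; N2→Hard; N3→Soft; N4→Soft.
The unique mutual best reply is (N4, Soft), giving (7, 7).
Union earns 7 sequentially versus 7 at the Nash outcome: unchanged.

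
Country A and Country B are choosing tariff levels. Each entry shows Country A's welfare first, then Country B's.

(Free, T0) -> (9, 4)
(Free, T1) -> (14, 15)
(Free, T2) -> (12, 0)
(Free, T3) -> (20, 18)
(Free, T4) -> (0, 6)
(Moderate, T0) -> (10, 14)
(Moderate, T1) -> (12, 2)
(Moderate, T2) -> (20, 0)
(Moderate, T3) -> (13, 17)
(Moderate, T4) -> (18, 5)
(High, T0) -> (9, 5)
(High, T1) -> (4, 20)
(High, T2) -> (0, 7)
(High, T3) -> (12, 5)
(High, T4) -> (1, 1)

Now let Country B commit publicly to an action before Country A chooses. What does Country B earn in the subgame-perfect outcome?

18

Backward induction with Country B moving first.
- T0: Country A compares 9, 10, 9 and picks Moderate; Country B would get 14.
- T1: Country A compares 14, 12, 4 and picks Free; Country B would get 15.
- T2: Country A compares 12, 20, 0 and picks Moderate; Country B would get 0.
- T3: Country A compares 20, 13, 12 and picks Free; Country B would get 18.
- T4: Country A compares 0, 18, 1 and picks Moderate; Country B would get 5.
Country B's induced payoffs are 14, 15, 0, 18, 5, so Country B commits to T3. Subgame-perfect outcome: (Free, T3) with payoffs (20, 18).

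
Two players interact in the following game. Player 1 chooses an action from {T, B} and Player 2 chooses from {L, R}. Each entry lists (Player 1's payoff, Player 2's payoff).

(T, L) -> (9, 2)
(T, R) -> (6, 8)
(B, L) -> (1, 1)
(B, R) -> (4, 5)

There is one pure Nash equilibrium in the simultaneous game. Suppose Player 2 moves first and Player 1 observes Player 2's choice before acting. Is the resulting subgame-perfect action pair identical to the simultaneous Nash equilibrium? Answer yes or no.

Backward induction with Player 2 moving first.
- L → Player 1 plays T (best of 9, 1); Player 2 gets 2.
- R → Player 1 plays T (best of 6, 4); Player 2 gets 8.
Among 2, 8, the best is 8 at R. Subgame-perfect outcome: (T, R) with payoffs (6, 8).
For the simultaneous game, intersect best replies.
Player 1's best replies: L→T; R→T.
Player 2's best replies: T→R; B→R.
Only (T, R) has each player best-responding; Nash payoffs (6, 8).
Sequential outcome (T, R) coincides with the Nash profile (T, R).

yes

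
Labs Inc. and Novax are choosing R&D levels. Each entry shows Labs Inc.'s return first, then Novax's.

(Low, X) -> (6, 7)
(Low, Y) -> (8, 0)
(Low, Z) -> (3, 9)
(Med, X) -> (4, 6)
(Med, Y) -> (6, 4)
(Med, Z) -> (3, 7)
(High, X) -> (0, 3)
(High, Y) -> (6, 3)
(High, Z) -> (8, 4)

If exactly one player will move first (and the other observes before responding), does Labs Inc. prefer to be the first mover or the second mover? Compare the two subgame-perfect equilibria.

first

If Labs Inc. leads: Novax's best replies are Low→Z, Med→Z, High→Z; Labs Inc.'s induced payoffs 3, 3, 8; outcome (High, Z), payoffs (8, 4).
If Novax leads: Labs Inc.'s best replies are X→Low, Y→Low, Z→High; Novax's induced payoffs 7, 0, 4; outcome (Low, X), payoffs (6, 7).
Labs Inc. gets 8 moving first and 6 moving second, so Labs Inc. prefers to move first.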